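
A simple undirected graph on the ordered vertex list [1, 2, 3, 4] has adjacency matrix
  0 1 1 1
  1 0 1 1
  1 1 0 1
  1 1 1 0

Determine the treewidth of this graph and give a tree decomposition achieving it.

A single bag containing all 4 vertices is trivially a valid decomposition of width 3. For the lower bound, the 4 vertices {1, 2, 3, 4} are pairwise adjacent, and any tree decomposition puts a clique entirely inside one bag — forcing width ≥ 3. Combining the bounds, tw(G) = 3.

Treewidth 3.
One optimal decomposition is:
Bags: B1 = {1, 2, 3, 4}
Tree: (single bag)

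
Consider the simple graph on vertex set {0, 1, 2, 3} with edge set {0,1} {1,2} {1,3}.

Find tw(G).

1

A width-1 tree decomposition is:
Bags: B1 = {1, 3}  B2 = {0, 1}  B3 = {1, 2}
Tree: B1–B2, B1–B3
Every bag has size at most 2, so the width is 2 − 1 = 1 and tw(G) ≤ 1. Since G has at least one edge (e.g. 3–1), it is not an edgeless graph, so tw(G) ≥ 1. Hence tw(G) = 1 exactly.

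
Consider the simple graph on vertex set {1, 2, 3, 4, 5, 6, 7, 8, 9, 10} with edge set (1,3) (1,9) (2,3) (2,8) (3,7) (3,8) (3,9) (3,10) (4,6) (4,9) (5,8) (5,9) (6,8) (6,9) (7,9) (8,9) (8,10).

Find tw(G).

A width-2 tree decomposition is:
Bags: B1 = {3, 8, 9}  B2 = {6, 8, 9}  B3 = {3, 7, 9}  B4 = {2, 3, 8}  B5 = {3, 8, 10}  B6 = {1, 3, 9}  B7 = {5, 8, 9}  B8 = {4, 6, 9}
Tree: B1–B2, B1–B3, B1–B4, B4–B5, B1–B6, B2–B7, B2–B8
The largest bag has 3 vertices, giving width 2; this decomposition certifies tw(G) ≤ 2. Conversely, {3, 8, 9} is a clique of size 3, and the vertices of any clique must share a bag in every tree decomposition; so some bag has ≥ 3 vertices and tw(G) ≥ 2. Hence tw(G) = 2 exactly.

2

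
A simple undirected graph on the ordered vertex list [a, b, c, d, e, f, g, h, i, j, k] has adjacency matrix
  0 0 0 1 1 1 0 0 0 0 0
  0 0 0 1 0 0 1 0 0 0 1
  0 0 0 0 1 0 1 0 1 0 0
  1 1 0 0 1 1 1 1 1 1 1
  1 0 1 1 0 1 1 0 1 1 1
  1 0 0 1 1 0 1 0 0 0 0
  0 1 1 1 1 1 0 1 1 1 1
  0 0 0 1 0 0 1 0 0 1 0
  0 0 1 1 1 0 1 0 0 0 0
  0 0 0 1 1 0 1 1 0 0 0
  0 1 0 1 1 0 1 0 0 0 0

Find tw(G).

3

A width-3 tree decomposition is:
Bags: B1 = {d, e, g, j}  B2 = {d, g, h, j}  B3 = {d, e, f, g}  B4 = {d, e, g, i}  B5 = {d, e, g, k}  B6 = {c, e, g, i}  B7 = {b, d, g, k}  B8 = {a, d, e, f}
Tree: B1–B2, B1–B3, B3–B4, B3–B5, B4–B6, B5–B7, B3–B8
Each bag holds 4 vertices, so the decomposition has width 3, which upper-bounds the treewidth. Conversely, {d, e, g, j} is a clique of size 4, and the vertices of any clique must share a bag in every tree decomposition; so some bag has ≥ 4 vertices and tw(G) ≥ 3. The upper and lower bounds meet at 3, so that is the treewidth.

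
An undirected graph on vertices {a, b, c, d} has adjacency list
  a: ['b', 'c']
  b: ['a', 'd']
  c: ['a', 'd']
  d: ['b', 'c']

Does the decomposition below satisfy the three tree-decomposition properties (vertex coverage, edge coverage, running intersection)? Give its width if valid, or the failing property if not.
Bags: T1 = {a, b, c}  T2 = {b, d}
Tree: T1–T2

A tree decomposition must satisfy three properties: every vertex lies in some bag; for every edge, both endpoints lie together in some bag; and for every vertex, the bags containing it form a connected subtree. Here edge (c,d) lies in no bag, so the decomposition is invalid.

No — edge (c,d) lies in no bag.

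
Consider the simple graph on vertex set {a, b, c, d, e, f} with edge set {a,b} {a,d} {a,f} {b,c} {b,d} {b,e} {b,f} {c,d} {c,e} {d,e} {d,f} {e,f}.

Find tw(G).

A width-3 tree decomposition is:
Bags: B1 = {b, c, d, e}  B2 = {b, d, e, f}  B3 = {a, b, d, f}
Tree: B1–B2, B2–B3
Each bag holds 4 vertices, so the decomposition has width 3, which upper-bounds the treewidth. Conversely, {b, c, d, e} is a clique of size 4, and the vertices of any clique must share a bag in every tree decomposition; so some bag has ≥ 4 vertices and tw(G) ≥ 3. Therefore the treewidth is 3.

3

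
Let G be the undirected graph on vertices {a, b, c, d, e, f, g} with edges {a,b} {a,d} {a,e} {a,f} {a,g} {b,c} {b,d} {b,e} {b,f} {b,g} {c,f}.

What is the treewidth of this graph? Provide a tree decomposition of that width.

The largest bag has 3 vertices, giving width 2; this decomposition certifies tw(G) ≤ 2. For the lower bound, the 3 vertices {b, c, f} are pairwise adjacent, and any tree decomposition puts a clique entirely inside one bag — forcing width ≥ 2. Therefore the treewidth is 2.

Treewidth 2.
One optimal decomposition is:
Bags: B1 = {a, b, f}  B2 = {a, b, e}  B3 = {b, c, f}  B4 = {a, b, g}  B5 = {a, b, d}
Tree: B1–B2, B1–B3, B2–B4, B4–B5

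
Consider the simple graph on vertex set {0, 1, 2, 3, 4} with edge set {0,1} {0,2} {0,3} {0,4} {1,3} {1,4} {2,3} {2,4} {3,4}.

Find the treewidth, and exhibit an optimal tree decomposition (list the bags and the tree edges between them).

Treewidth 3.
Bags: B1 = {0, 1, 3, 4}  B2 = {0, 2, 3, 4}
Tree: B1–B2

The largest bag has 4 vertices, giving width 3; this decomposition certifies tw(G) ≤ 3. Conversely, {0, 1, 3, 4} is a clique of size 4, and the vertices of any clique must share a bag in every tree decomposition; so some bag has ≥ 4 vertices and tw(G) ≥ 3. The upper and lower bounds meet at 3, so that is the treewidth.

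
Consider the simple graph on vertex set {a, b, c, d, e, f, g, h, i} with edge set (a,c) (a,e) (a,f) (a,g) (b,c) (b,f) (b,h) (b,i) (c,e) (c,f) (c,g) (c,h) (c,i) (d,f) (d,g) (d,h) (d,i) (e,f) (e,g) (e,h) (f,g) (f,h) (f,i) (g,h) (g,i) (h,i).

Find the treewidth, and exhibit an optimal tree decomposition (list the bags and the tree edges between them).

The largest bag has 5 vertices, giving width 4; this decomposition certifies tw(G) ≤ 4. On the other hand G contains the 5-clique {d, f, g, h, i}. A clique must lie in a single bag of any decomposition, so no decomposition can have width below 4. Therefore the treewidth is 4.

Treewidth 4.
One such decomposition:
Bags: B1 = {d, f, g, h, i}  B2 = {c, f, g, h, i}  B3 = {b, c, f, h, i}  B4 = {c, e, f, g, h}  B5 = {a, c, e, f, g}
Tree: B1–B2, B2–B3, B2–B4, B4–B5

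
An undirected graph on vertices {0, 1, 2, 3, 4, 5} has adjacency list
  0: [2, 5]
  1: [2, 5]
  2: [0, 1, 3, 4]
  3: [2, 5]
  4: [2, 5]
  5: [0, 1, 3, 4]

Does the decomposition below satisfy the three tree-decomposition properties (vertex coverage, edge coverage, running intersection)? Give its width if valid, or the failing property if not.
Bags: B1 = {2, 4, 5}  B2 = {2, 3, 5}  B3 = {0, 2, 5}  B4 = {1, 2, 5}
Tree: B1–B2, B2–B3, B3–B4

Every vertex of G appears in some bag (union = {0, 1, 2, 3, 4, 5}); every edge is covered by a bag; and for each vertex v the set of bags containing v is connected in the bag tree. The decomposition is therefore valid. The largest bag has 3 vertices, so the width is 2.

Yes; width 2.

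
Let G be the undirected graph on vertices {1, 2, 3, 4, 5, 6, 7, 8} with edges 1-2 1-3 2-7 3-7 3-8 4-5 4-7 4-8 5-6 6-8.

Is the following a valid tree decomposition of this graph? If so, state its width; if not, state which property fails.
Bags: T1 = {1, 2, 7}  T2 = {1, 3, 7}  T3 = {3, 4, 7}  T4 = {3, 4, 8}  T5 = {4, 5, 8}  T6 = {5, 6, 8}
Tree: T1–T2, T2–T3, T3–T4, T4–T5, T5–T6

Vertex coverage: the bags together contain {1, 2, 3, 4, 5, 6, 7, 8}, the full vertex set. Edge coverage: each edge of G has both endpoints in at least one bag. Running intersection: for every vertex, the bags containing it form a connected subtree. All three properties hold, so this is a valid tree decomposition of width max|bag| − 1 = 2, and hence tw(G) ≤ 2.

Yes; width 2.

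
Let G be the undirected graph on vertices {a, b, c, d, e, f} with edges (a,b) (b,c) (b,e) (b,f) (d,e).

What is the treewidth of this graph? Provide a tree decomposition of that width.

The largest bag has 2 vertices, giving width 1; this decomposition certifies tw(G) ≤ 1. Since G has at least one edge (e.g. a–b), it is not an edgeless graph, so tw(G) ≥ 1. Therefore the treewidth is 1.

Treewidth 1.
One such decomposition:
Bags: B1 = {a, b}  B2 = {b, e}  B3 = {b, c}  B4 = {d, e}  B5 = {b, f}
Tree: B1–B2, B2–B3, B2–B4, B3–B5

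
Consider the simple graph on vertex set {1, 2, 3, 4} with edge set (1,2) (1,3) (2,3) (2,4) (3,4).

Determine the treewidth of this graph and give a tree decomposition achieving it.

Every bag has size at most 3, so the width is 3 − 1 = 2 and tw(G) ≤ 2. For the lower bound, the 3 vertices {1, 2, 3} are pairwise adjacent, and any tree decomposition puts a clique entirely inside one bag — forcing width ≥ 2. Hence tw(G) = 2 exactly.

Treewidth 2.
One optimal decomposition is:
Bags: B1 = {1, 2, 3}  B2 = {2, 3, 4}
Tree: B1–B2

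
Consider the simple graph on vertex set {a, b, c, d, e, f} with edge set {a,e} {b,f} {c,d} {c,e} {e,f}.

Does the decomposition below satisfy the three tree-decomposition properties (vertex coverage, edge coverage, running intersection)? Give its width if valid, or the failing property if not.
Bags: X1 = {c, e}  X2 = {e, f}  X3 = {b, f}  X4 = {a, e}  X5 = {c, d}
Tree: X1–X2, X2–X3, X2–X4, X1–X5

Checking the three conditions: (i) the bags cover all of {a, b, c, d, e, f}; (ii) for each edge, some bag contains both endpoints; (iii) the bags containing any fixed vertex form a subtree. All hold, so the decomposition is valid with width 2 − 1 = 1.

Yes; width 1.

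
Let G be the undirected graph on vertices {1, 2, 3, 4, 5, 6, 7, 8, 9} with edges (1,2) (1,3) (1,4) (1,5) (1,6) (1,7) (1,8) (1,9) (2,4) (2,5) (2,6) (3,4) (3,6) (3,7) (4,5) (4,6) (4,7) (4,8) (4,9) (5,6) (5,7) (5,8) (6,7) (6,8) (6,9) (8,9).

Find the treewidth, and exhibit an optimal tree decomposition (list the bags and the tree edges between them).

Treewidth 4.
Bags: B1 = {1, 4, 5, 6, 8}  B2 = {1, 4, 5, 6, 7}  B3 = {1, 2, 4, 5, 6}  B4 = {1, 4, 6, 8, 9}  B5 = {1, 3, 4, 6, 7}
Tree: B1–B2, B2–B3, B1–B4, B2–B5

The largest bag has 5 vertices, giving width 4; this decomposition certifies tw(G) ≤ 4. Conversely, {1, 4, 6, 8, 9} is a clique of size 5, and the vertices of any clique must share a bag in every tree decomposition; so some bag has ≥ 5 vertices and tw(G) ≥ 4. Combining the bounds, tw(G) = 4.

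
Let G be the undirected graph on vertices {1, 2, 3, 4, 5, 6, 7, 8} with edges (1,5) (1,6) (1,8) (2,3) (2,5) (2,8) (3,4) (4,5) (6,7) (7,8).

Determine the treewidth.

2

A width-2 tree decomposition is:
Bags: B1 = {6, 7, 8}  B2 = {1, 6, 8}  B3 = {1, 2, 8}  B4 = {1, 2, 5}  B5 = {2, 3, 5}  B6 = {3, 4, 5}
Tree: B1–B2, B2–B3, B3–B4, B4–B5, B5–B6
Each bag holds 3 vertices, so the decomposition has width 2, which upper-bounds the treewidth. For the lower bound, G contains the cycle 7–6–1–8–7, so G is not a forest; only forests have treewidth ≤ 1, hence tw(G) ≥ 2. Combining the bounds, tw(G) = 2.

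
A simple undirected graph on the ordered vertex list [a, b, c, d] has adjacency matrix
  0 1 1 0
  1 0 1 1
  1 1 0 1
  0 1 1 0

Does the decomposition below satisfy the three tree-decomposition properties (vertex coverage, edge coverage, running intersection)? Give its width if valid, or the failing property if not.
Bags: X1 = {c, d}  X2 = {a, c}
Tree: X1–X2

No — vertex b appears in no bag.

A tree decomposition must satisfy three properties: every vertex lies in some bag; for every edge, both endpoints lie together in some bag; and for every vertex, the bags containing it form a connected subtree. Here vertex b appears in no bag, so the decomposition is invalid.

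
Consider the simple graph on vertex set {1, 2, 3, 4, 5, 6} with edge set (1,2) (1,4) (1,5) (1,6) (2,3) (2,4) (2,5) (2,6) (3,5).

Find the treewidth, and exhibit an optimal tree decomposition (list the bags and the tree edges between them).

Treewidth 2.
Bags: B1 = {1, 2, 6}  B2 = {1, 2, 5}  B3 = {1, 2, 4}  B4 = {2, 3, 5}
Tree: B1–B2, B2–B3, B2–B4

The largest bag has 3 vertices, giving width 2; this decomposition certifies tw(G) ≤ 2. For the lower bound, the 3 vertices {1, 2, 4} are pairwise adjacent, and any tree decomposition puts a clique entirely inside one bag — forcing width ≥ 2. Combining the bounds, tw(G) = 2.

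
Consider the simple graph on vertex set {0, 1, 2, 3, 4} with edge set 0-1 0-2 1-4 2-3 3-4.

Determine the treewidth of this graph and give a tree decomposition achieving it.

The largest bag has 3 vertices, giving width 2; this decomposition certifies tw(G) ≤ 2. The edges 1–0–2–3–4–1 form a cycle, so G is not a tree and its treewidth is at least 2. Therefore the treewidth is 2.

Treewidth 2.
Bags: B1 = {0, 1, 2}  B2 = {1, 2, 3}  B3 = {1, 3, 4}
Tree: B1–B2, B2–B3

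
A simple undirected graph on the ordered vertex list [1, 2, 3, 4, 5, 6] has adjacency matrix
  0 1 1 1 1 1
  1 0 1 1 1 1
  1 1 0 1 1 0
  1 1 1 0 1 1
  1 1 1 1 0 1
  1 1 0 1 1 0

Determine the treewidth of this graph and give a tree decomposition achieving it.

Treewidth 4.
One optimal decomposition is:
Bags: B1 = {1, 2, 4, 5, 6}  B2 = {1, 2, 3, 4, 5}
Tree: B1–B2

Each bag holds 5 vertices, so the decomposition has width 4, which upper-bounds the treewidth. On the other hand G contains the 5-clique {1, 2, 3, 4, 5}. A clique must lie in a single bag of any decomposition, so no decomposition can have width below 4. Combining the bounds, tw(G) = 4.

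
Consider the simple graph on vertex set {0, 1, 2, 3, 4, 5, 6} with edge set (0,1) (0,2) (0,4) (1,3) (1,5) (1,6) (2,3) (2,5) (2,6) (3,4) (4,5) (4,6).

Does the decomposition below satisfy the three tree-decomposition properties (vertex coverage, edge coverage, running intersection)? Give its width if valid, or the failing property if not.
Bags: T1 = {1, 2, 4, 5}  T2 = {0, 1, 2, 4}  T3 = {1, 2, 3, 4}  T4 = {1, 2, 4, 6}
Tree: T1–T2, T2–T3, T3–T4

Yes; width 3.

Checking the three conditions: (i) the bags cover all of {0, 1, 2, 3, 4, 5, 6}; (ii) for each edge, some bag contains both endpoints; (iii) the bags containing any fixed vertex form a subtree. All hold, so the decomposition is valid with width 4 − 1 = 3.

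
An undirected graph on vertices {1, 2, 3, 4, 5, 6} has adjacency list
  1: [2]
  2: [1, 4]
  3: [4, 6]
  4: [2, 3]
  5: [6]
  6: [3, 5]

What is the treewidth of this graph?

A width-1 tree decomposition is:
Bags: B1 = {5, 6}  B2 = {3, 6}  B3 = {3, 4}  B4 = {2, 4}  B5 = {1, 2}
Tree: B1–B2, B2–B3, B3–B4, B4–B5
The largest bag has 2 vertices, giving width 1; this decomposition certifies tw(G) ≤ 1. G has an edge, so its treewidth is at least 1. Therefore the treewidth is 1.

1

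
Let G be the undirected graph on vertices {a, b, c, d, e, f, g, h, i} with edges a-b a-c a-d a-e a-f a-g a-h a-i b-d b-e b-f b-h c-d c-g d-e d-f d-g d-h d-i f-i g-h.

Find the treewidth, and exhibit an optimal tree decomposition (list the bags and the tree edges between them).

Treewidth 3.
One such decomposition:
Bags: B1 = {a, d, g, h}  B2 = {a, b, d, h}  B3 = {a, b, d, f}  B4 = {a, c, d, g}  B5 = {a, d, f, i}  B6 = {a, b, d, e}
Tree: B1–B2, B2–B3, B1–B4, B3–B5, B3–B6

The largest bag has 4 vertices, giving width 3; this decomposition certifies tw(G) ≤ 3. Conversely, {a, d, g, h} is a clique of size 4, and the vertices of any clique must share a bag in every tree decomposition; so some bag has ≥ 4 vertices and tw(G) ≥ 3. The upper and lower bounds meet at 3, so that is the treewidth.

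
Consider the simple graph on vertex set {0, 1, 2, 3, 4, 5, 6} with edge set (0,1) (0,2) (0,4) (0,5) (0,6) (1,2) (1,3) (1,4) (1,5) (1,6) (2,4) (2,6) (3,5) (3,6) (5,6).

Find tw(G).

3

A width-3 tree decomposition is:
Bags: B1 = {0, 1, 5, 6}  B2 = {0, 1, 2, 6}  B3 = {1, 3, 5, 6}  B4 = {0, 1, 2, 4}
Tree: B1–B2, B1–B3, B2–B4
Every bag has size at most 4, so the width is 4 − 1 = 3 and tw(G) ≤ 3. On the other hand G contains the 4-clique {0, 1, 2, 4}. A clique must lie in a single bag of any decomposition, so no decomposition can have width below 3. Hence tw(G) = 3 exactly.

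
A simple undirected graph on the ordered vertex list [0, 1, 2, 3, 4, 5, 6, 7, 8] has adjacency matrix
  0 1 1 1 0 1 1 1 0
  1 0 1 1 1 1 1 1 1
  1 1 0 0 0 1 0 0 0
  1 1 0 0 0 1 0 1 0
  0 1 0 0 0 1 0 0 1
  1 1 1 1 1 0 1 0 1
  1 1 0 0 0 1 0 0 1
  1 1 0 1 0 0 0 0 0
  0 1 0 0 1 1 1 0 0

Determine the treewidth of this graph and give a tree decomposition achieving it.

Treewidth 3.
One optimal decomposition is:
Bags: B1 = {0, 1, 5, 6}  B2 = {0, 1, 2, 5}  B3 = {0, 1, 3, 5}  B4 = {1, 5, 6, 8}  B5 = {0, 1, 3, 7}  B6 = {1, 4, 5, 8}
Tree: B1–B2, B1–B3, B1–B4, B3–B5, B4–B6

Each bag holds 4 vertices, so the decomposition has width 3, which upper-bounds the treewidth. For the lower bound, the 4 vertices {0, 1, 2, 5} are pairwise adjacent, and any tree decomposition puts a clique entirely inside one bag — forcing width ≥ 3. The upper and lower bounds meet at 3, so that is the treewidth.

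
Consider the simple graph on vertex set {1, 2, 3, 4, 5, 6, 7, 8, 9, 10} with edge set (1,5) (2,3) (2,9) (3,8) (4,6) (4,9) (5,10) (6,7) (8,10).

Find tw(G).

1

A width-1 tree decomposition is:
Bags: B1 = {1, 5}  B2 = {5, 10}  B3 = {8, 10}  B4 = {3, 8}  B5 = {2, 3}  B6 = {2, 9}  B7 = {4, 9}  B8 = {4, 6}  B9 = {6, 7}
Tree: B1–B2, B2–B3, B3–B4, B4–B5, B5–B6, B6–B7, B7–B8, B8–B9
Every bag has size at most 2, so the width is 2 − 1 = 1 and tw(G) ≤ 1. Since G has at least one edge (e.g. 1–5), it is not an edgeless graph, so tw(G) ≥ 1. Therefore the treewidth is 1.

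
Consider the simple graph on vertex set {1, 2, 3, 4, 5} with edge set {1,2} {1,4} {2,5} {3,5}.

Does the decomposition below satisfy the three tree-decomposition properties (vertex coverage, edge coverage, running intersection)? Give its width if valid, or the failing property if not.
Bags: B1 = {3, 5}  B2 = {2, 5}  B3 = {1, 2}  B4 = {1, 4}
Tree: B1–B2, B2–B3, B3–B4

Yes; width 1.

Checking the three conditions: (i) the bags cover all of {1, 2, 3, 4, 5}; (ii) for each edge, some bag contains both endpoints; (iii) the bags containing any fixed vertex form a subtree. All hold, so the decomposition is valid with width 2 − 1 = 1.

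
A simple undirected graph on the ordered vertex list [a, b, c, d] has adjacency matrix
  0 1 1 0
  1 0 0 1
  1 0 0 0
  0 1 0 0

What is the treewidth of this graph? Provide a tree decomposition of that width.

Each bag holds 2 vertices, so the decomposition has width 1, which upper-bounds the treewidth. Since G has at least one edge (e.g. c–a), it is not an edgeless graph, so tw(G) ≥ 1. Combining the bounds, tw(G) = 1.

Treewidth 1.
One such decomposition:
Bags: B1 = {a, c}  B2 = {a, b}  B3 = {b, d}
Tree: B1–B2, B2–B3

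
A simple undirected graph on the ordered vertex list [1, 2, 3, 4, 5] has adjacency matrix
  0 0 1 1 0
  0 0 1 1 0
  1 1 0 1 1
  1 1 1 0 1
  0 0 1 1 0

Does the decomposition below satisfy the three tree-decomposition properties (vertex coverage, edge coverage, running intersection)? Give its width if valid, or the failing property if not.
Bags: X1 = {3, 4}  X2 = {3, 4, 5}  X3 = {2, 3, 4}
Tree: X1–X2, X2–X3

No — vertex 1 appears in no bag.

A tree decomposition must satisfy three properties: every vertex lies in some bag; for every edge, both endpoints lie together in some bag; and for every vertex, the bags containing it form a connected subtree. Here vertex 1 appears in no bag, so the decomposition is invalid.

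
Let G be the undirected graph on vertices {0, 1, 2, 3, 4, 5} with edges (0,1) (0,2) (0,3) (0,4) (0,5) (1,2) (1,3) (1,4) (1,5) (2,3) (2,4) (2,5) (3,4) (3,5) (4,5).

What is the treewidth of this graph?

5

A width-5 tree decomposition is:
Bags: B1 = {0, 1, 2, 3, 4, 5}
Tree: (single bag)
With just one bag of size 6, the width is 6 − 1 = 5, so tw(G) ≤ 5. Conversely, {0, 1, 2, 3, 4, 5} is a clique of size 6, and the vertices of any clique must share a bag in every tree decomposition; so some bag has ≥ 6 vertices and tw(G) ≥ 5. The upper and lower bounds meet at 5, so that is the treewidth.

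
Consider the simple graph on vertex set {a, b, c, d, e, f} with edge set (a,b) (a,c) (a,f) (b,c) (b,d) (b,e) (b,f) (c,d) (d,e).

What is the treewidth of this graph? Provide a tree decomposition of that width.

Treewidth 2.
One such decomposition:
Bags: B1 = {a, b, c}  B2 = {b, c, d}  B3 = {b, d, e}  B4 = {a, b, f}
Tree: B1–B2, B2–B3, B1–B4

Every bag has size at most 3, so the width is 3 − 1 = 2 and tw(G) ≤ 2. On the other hand G contains the 3-clique {b, d, e}. A clique must lie in a single bag of any decomposition, so no decomposition can have width below 2. Hence tw(G) = 2 exactly.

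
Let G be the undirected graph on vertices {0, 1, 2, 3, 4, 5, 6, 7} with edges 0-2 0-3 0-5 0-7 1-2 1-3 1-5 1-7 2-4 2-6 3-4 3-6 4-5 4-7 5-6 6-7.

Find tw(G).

4

A width-4 tree decomposition is:
Bags: B1 = {0, 1, 4, 6, 7}  B2 = {0, 1, 4, 5, 6}  B3 = {0, 1, 2, 4, 6}  B4 = {0, 1, 3, 4, 6}
Tree: B1–B2, B2–B3, B3–B4
Each bag holds 5 vertices, so the decomposition has width 4, which upper-bounds the treewidth. For the lower bound: the 5 vertex sets {6,7}, {4,5}, {1,2}, {0}, {3} are disjoint, each induces a connected subgraph, and every pair is joined by at least one edge of G. Contracting each set to a single vertex therefore yields K_{5} as a minor, and since treewidth is minor-monotone, tw(G) ≥ tw(K_{5}) = 4. Hence tw(G) = 4 exactly.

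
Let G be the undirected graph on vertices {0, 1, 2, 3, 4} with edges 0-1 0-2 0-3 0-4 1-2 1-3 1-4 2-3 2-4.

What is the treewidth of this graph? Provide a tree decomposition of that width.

The largest bag has 4 vertices, giving width 3; this decomposition certifies tw(G) ≤ 3. On the other hand G contains the 4-clique {0, 1, 2, 3}. A clique must lie in a single bag of any decomposition, so no decomposition can have width below 3. Combining the bounds, tw(G) = 3.

Treewidth 3.
One optimal decomposition is:
Bags: B1 = {0, 1, 2, 3}  B2 = {0, 1, 2, 4}
Tree: B1–B2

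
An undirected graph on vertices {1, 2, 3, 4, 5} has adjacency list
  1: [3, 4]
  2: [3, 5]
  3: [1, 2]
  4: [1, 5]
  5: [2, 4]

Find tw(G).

2

A width-2 tree decomposition is:
Bags: B1 = {1, 4, 5}  B2 = {1, 2, 5}  B3 = {1, 2, 3}
Tree: B1–B2, B2–B3
The largest bag has 3 vertices, giving width 2; this decomposition certifies tw(G) ≤ 2. Since 1–4–5–2–3–1 is a cycle in G, G is not acyclic. Forests are exactly the graphs of treewidth ≤ 1, so tw(G) ≥ 2. Therefore the treewidth is 2.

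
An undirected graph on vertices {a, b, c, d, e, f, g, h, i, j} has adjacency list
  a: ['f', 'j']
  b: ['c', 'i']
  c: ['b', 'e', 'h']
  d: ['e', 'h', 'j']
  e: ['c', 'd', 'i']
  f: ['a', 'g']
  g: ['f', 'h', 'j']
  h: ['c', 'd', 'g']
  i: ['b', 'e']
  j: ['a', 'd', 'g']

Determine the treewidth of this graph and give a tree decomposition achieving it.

Each bag holds 3 vertices, so the decomposition has width 2, which upper-bounds the treewidth. For the lower bound, G contains the cycle i–b–c–e–i, so G is not a forest; only forests have treewidth ≤ 1, hence tw(G) ≥ 2. Therefore the treewidth is 2.

Treewidth 2.
Bags: B1 = {b, e, i}  B2 = {b, c, e}  B3 = {c, d, e}  B4 = {c, d, h}  B5 = {d, h, j}  B6 = {g, h, j}  B7 = {a, g, j}  B8 = {a, f, g}
Tree: B1–B2, B2–B3, B3–B4, B4–B5, B5–B6, B6–B7, B7–B8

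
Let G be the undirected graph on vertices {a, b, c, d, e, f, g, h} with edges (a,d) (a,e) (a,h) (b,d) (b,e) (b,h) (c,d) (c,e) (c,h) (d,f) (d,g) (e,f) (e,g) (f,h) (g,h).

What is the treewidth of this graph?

A width-3 tree decomposition is:
Bags: B1 = {d, e, g, h}  B2 = {b, d, e, h}  B3 = {d, e, f, h}  B4 = {c, d, e, h}  B5 = {a, d, e, h}
Tree: B1–B2, B2–B3, B3–B4, B4–B5
Every bag has size at most 4, so the width is 4 − 1 = 3 and tw(G) ≤ 3. For the lower bound: the 4 vertex sets {e,g}, {b,d}, {h}, {f} are disjoint, each induces a connected subgraph, and every pair is joined by at least one edge of G. Contracting each set to a single vertex therefore yields K_{4} as a minor, and since treewidth is minor-monotone, tw(G) ≥ tw(K_{4}) = 3. Therefore the treewidth is 3.

3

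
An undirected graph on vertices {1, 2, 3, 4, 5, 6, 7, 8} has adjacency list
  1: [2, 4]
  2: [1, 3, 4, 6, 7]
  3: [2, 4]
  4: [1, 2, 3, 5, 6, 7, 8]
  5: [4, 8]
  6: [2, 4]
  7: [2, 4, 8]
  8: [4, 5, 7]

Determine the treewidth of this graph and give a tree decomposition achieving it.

Treewidth 2.
Bags: B1 = {4, 7, 8}  B2 = {2, 4, 7}  B3 = {2, 3, 4}  B4 = {2, 4, 6}  B5 = {1, 2, 4}  B6 = {4, 5, 8}
Tree: B1–B2, B2–B3, B2–B4, B2–B5, B1–B6

Every bag has size at most 3, so the width is 3 − 1 = 2 and tw(G) ≤ 2. On the other hand G contains the 3-clique {4, 5, 8}. A clique must lie in a single bag of any decomposition, so no decomposition can have width below 2. Hence tw(G) = 2 exactly.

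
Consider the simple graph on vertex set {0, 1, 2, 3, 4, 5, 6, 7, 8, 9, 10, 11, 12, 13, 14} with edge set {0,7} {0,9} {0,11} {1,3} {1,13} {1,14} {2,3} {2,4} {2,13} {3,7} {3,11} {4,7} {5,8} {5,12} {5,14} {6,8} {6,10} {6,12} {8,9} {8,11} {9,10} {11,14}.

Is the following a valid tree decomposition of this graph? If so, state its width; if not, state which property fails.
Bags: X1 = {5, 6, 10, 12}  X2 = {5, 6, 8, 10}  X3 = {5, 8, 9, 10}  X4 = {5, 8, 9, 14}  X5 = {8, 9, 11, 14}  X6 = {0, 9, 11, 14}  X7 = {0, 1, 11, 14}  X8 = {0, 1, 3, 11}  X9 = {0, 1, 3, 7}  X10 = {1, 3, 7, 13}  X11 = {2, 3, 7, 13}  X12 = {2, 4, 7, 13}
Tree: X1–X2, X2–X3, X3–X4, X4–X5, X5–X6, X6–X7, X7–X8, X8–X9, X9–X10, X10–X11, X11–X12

Yes; width 3.

Vertex coverage: the bags together contain {0, 1, 2, 3, 4, 5, 6, 7, 8, 9, 10, 11, 12, 13, 14}, the full vertex set. Edge coverage: each edge of G has both endpoints in at least one bag. Running intersection: for every vertex, the bags containing it form a connected subtree. All three properties hold, so this is a valid tree decomposition of width max|bag| − 1 = 3, and hence tw(G) ≤ 3.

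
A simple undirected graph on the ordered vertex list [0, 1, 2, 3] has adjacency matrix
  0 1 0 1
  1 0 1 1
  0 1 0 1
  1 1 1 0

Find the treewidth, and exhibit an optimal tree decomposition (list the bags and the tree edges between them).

The largest bag has 3 vertices, giving width 2; this decomposition certifies tw(G) ≤ 2. Conversely, {0, 1, 3} is a clique of size 3, and the vertices of any clique must share a bag in every tree decomposition; so some bag has ≥ 3 vertices and tw(G) ≥ 2. The upper and lower bounds meet at 2, so that is the treewidth.

Treewidth 2.
One optimal decomposition is:
Bags: B1 = {0, 1, 3}  B2 = {1, 2, 3}
Tree: B1–B2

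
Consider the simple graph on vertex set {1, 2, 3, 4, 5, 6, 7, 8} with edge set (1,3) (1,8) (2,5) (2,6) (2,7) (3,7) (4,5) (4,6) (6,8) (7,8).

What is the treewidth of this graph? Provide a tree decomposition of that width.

Every bag has size at most 3, so the width is 3 − 1 = 2 and tw(G) ≤ 2. The edges 3–1–8–7–3 form a cycle, so G is not a tree and its treewidth is at least 2. The upper and lower bounds meet at 2, so that is the treewidth.

Treewidth 2.
One such decomposition:
Bags: B1 = {1, 3, 7}  B2 = {1, 7, 8}  B3 = {2, 7, 8}  B4 = {2, 6, 8}  B5 = {2, 5, 6}  B6 = {4, 5, 6}
Tree: B1–B2, B2–B3, B3–B4, B4–B5, B5–B6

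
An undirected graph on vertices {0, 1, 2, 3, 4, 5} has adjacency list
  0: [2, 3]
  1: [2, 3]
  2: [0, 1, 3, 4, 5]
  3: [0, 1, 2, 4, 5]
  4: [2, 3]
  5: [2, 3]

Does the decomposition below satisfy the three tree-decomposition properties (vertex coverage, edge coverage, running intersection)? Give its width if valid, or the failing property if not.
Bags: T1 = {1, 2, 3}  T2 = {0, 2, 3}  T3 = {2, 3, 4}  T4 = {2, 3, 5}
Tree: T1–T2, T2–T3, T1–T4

Yes; width 2.

Checking the three conditions: (i) the bags cover all of {0, 1, 2, 3, 4, 5}; (ii) for each edge, some bag contains both endpoints; (iii) the bags containing any fixed vertex form a subtree. All hold, so the decomposition is valid with width 3 − 1 = 2.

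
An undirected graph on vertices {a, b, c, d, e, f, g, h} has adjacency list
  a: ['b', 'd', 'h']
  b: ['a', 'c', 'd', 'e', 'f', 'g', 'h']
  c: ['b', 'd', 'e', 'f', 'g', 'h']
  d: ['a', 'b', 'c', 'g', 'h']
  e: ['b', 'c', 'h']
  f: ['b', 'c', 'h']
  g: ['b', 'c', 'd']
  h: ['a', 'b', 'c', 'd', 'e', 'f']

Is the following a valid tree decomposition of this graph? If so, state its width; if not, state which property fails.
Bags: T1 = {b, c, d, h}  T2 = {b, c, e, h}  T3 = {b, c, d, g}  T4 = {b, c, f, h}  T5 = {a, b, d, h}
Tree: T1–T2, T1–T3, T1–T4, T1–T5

Yes; width 3.

Vertex coverage: the bags together contain {a, b, c, d, e, f, g, h}, the full vertex set. Edge coverage: each edge of G has both endpoints in at least one bag. Running intersection: for every vertex, the bags containing it form a connected subtree. All three properties hold, so this is a valid tree decomposition of width max|bag| − 1 = 3, and hence tw(G) ≤ 3.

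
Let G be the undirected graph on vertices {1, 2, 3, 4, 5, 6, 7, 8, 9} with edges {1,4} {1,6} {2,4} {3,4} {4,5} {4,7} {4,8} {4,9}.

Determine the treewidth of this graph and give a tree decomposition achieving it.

Treewidth 1.
One optimal decomposition is:
Bags: B1 = {3, 4}  B2 = {4, 9}  B3 = {1, 4}  B4 = {4, 5}  B5 = {4, 7}  B6 = {4, 8}  B7 = {2, 4}  B8 = {1, 6}
Tree: B1–B2, B2–B3, B1–B4, B1–B5, B5–B6, B5–B7, B3–B8

Each bag holds 2 vertices, so the decomposition has width 1, which upper-bounds the treewidth. Any graph with an edge has treewidth ≥ 1, and G has the edge 3–4. Therefore the treewidth is 1.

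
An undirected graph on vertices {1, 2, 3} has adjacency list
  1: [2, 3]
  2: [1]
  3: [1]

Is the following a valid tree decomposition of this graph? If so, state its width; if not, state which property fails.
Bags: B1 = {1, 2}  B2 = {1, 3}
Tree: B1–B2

Vertex coverage: the bags together contain {1, 2, 3}, the full vertex set. Edge coverage: each edge of G has both endpoints in at least one bag. Running intersection: for every vertex, the bags containing it form a connected subtree. All three properties hold, so this is a valid tree decomposition of width max|bag| − 1 = 1, and hence tw(G) ≤ 1.

Yes; width 1.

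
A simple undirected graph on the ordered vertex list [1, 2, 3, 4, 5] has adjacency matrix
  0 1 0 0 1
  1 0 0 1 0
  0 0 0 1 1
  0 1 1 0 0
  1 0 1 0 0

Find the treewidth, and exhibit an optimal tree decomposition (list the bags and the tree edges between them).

Each bag holds 3 vertices, so the decomposition has width 2, which upper-bounds the treewidth. Since 5–1–2–4–3–5 is a cycle in G, G is not acyclic. Forests are exactly the graphs of treewidth ≤ 1, so tw(G) ≥ 2. Therefore the treewidth is 2.

Treewidth 2.
One such decomposition:
Bags: B1 = {1, 2, 5}  B2 = {2, 4, 5}  B3 = {3, 4, 5}
Tree: B1–B2, B2–B3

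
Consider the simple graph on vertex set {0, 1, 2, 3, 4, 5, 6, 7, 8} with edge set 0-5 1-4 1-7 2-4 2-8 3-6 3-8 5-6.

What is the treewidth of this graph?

A width-1 tree decomposition is:
Bags: B1 = {0, 5}  B2 = {5, 6}  B3 = {3, 6}  B4 = {3, 8}  B5 = {2, 8}  B6 = {2, 4}  B7 = {1, 4}  B8 = {1, 7}
Tree: B1–B2, B2–B3, B3–B4, B4–B5, B5–B6, B6–B7, B7–B8
Each bag holds 2 vertices, so the decomposition has width 1, which upper-bounds the treewidth. G has an edge, so its treewidth is at least 1. Therefore the treewidth is 1.

1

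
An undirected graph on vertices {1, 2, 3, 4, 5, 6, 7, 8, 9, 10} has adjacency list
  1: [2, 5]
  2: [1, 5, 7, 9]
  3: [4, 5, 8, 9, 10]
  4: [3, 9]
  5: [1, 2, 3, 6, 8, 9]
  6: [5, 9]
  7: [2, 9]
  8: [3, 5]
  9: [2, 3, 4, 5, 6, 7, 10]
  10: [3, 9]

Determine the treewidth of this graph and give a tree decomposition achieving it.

Treewidth 2.
Bags: B1 = {3, 5, 9}  B2 = {3, 4, 9}  B3 = {5, 6, 9}  B4 = {2, 5, 9}  B5 = {1, 2, 5}  B6 = {2, 7, 9}  B7 = {3, 5, 8}  B8 = {3, 9, 10}
Tree: B1–B2, B1–B3, B1–B4, B4–B5, B4–B6, B1–B7, B1–B8

The largest bag has 3 vertices, giving width 2; this decomposition certifies tw(G) ≤ 2. Conversely, {3, 5, 8} is a clique of size 3, and the vertices of any clique must share a bag in every tree decomposition; so some bag has ≥ 3 vertices and tw(G) ≥ 2. Hence tw(G) = 2 exactly.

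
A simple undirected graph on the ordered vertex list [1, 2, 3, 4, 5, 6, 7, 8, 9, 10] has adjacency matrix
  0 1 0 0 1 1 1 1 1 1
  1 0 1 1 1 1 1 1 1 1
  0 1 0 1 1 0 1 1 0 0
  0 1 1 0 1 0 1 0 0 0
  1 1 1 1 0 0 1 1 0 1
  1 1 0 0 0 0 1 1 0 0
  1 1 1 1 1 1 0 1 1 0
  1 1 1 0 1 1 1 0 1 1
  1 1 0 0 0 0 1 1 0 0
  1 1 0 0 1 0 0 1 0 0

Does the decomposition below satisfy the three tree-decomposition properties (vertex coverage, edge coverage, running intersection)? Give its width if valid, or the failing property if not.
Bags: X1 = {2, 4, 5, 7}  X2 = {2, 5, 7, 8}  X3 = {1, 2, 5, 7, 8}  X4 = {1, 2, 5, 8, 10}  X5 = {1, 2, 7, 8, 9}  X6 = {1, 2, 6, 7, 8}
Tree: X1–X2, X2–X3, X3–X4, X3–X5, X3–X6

A tree decomposition must satisfy three properties: every vertex lies in some bag; for every edge, both endpoints lie together in some bag; and for every vertex, the bags containing it form a connected subtree. Here vertex 3 appears in no bag, so the decomposition is invalid.

No — vertex 3 appears in no bag.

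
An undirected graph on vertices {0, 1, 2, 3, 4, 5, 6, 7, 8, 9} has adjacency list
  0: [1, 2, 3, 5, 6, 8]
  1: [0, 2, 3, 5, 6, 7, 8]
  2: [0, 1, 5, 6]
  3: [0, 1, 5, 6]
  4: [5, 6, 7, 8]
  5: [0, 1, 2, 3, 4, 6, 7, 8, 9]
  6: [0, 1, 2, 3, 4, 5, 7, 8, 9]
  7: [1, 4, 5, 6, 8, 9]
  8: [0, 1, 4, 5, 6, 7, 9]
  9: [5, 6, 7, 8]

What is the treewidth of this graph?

4

A width-4 tree decomposition is:
Bags: B1 = {5, 6, 7, 8, 9}  B2 = {1, 5, 6, 7, 8}  B3 = {0, 1, 5, 6, 8}  B4 = {0, 1, 3, 5, 6}  B5 = {4, 5, 6, 7, 8}  B6 = {0, 1, 2, 5, 6}
Tree: B1–B2, B2–B3, B3–B4, B2–B5, B4–B6
Every bag has size at most 5, so the width is 5 − 1 = 4 and tw(G) ≤ 4. For the lower bound, the 5 vertices {0, 1, 5, 6, 8} are pairwise adjacent, and any tree decomposition puts a clique entirely inside one bag — forcing width ≥ 4. Therefore the treewidth is 4.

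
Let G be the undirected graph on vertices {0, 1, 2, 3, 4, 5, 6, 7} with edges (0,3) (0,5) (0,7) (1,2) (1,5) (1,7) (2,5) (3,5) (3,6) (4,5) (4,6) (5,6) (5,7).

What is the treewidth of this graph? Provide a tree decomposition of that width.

Every bag has size at most 3, so the width is 3 − 1 = 2 and tw(G) ≤ 2. For the lower bound, the 3 vertices {0, 3, 5} are pairwise adjacent, and any tree decomposition puts a clique entirely inside one bag — forcing width ≥ 2. Therefore the treewidth is 2.

Treewidth 2.
One optimal decomposition is:
Bags: B1 = {0, 5, 7}  B2 = {1, 5, 7}  B3 = {1, 2, 5}  B4 = {0, 3, 5}  B5 = {3, 5, 6}  B6 = {4, 5, 6}
Tree: B1–B2, B2–B3, B1–B4, B4–B5, B5–B6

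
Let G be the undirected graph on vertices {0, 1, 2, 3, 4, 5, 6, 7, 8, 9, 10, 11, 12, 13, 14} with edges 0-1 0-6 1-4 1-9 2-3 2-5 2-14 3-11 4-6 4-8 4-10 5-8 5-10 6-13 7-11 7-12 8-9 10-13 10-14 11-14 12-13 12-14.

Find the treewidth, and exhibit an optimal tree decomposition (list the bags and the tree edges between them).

Treewidth 3.
One such decomposition:
Bags: B1 = {0, 1, 8, 9}  B2 = {0, 1, 4, 8}  B3 = {0, 4, 6, 8}  B4 = {4, 5, 6, 8}  B5 = {4, 5, 6, 10}  B6 = {5, 6, 10, 13}  B7 = {2, 5, 10, 13}  B8 = {2, 10, 13, 14}  B9 = {2, 12, 13, 14}  B10 = {2, 3, 12, 14}  B11 = {3, 11, 12, 14}  B12 = {3, 7, 11, 12}
Tree: B1–B2, B2–B3, B3–B4, B4–B5, B5–B6, B6–B7, B7–B8, B8–B9, B9–B10, B10–B11, B11–B12

The largest bag has 4 vertices, giving width 3; this decomposition certifies tw(G) ≤ 3. For the lower bound: the 4 vertex sets {0,1,9}, {8}, {4}, {5,6,10,13} are disjoint, each induces a connected subgraph, and every pair is joined by at least one edge of G. Contracting each set to a single vertex therefore yields K_{4} as a minor, and since treewidth is minor-monotone, tw(G) ≥ tw(K_{4}) = 3. Therefore the treewidth is 3.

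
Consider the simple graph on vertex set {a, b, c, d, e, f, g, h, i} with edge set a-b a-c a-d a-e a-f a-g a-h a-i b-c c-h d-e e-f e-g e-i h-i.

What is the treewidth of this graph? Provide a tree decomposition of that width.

Each bag holds 3 vertices, so the decomposition has width 2, which upper-bounds the treewidth. For the lower bound, the 3 vertices {a, d, e} are pairwise adjacent, and any tree decomposition puts a clique entirely inside one bag — forcing width ≥ 2. The upper and lower bounds meet at 2, so that is the treewidth.

Treewidth 2.
Bags: B1 = {a, e, g}  B2 = {a, d, e}  B3 = {a, e, i}  B4 = {a, h, i}  B5 = {a, c, h}  B6 = {a, b, c}  B7 = {a, e, f}
Tree: B1–B2, B2–B3, B3–B4, B4–B5, B5–B6, B2–B7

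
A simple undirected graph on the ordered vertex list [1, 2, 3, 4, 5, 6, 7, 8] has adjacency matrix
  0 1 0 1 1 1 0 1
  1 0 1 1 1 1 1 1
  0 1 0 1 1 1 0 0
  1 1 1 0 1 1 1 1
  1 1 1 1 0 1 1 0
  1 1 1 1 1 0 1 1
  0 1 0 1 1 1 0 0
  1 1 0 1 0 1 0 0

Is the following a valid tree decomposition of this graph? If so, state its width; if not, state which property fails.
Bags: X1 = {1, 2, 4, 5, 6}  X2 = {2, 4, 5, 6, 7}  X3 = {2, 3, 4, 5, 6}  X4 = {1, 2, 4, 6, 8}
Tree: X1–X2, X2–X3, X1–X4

Yes; width 4.

Vertex coverage: the bags together contain {1, 2, 3, 4, 5, 6, 7, 8}, the full vertex set. Edge coverage: each edge of G has both endpoints in at least one bag. Running intersection: for every vertex, the bags containing it form a connected subtree. All three properties hold, so this is a valid tree decomposition of width max|bag| − 1 = 4, and hence tw(G) ≤ 4.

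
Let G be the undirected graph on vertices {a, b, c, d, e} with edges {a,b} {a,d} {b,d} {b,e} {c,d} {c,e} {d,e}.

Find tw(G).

2

A width-2 tree decomposition is:
Bags: B1 = {c, d, e}  B2 = {b, d, e}  B3 = {a, b, d}
Tree: B1–B2, B2–B3
The largest bag has 3 vertices, giving width 2; this decomposition certifies tw(G) ≤ 2. For the lower bound, the 3 vertices {c, d, e} are pairwise adjacent, and any tree decomposition puts a clique entirely inside one bag — forcing width ≥ 2. The upper and lower bounds meet at 2, so that is the treewidth.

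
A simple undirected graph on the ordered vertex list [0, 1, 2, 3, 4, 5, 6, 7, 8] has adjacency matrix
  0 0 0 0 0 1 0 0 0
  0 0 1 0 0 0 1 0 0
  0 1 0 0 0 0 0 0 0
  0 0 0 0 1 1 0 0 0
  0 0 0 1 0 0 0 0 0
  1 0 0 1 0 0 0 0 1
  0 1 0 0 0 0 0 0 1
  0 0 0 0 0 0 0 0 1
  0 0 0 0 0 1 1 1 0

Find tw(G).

A width-1 tree decomposition is:
Bags: B1 = {1, 6}  B2 = {6, 8}  B3 = {5, 8}  B4 = {7, 8}  B5 = {3, 5}  B6 = {0, 5}  B7 = {3, 4}  B8 = {1, 2}
Tree: B1–B2, B2–B3, B2–B4, B3–B5, B5–B6, B5–B7, B1–B8
Every bag has size at most 2, so the width is 2 − 1 = 1 and tw(G) ≤ 1. G has an edge, so its treewidth is at least 1. The upper and lower bounds meet at 1, so that is the treewidth.

1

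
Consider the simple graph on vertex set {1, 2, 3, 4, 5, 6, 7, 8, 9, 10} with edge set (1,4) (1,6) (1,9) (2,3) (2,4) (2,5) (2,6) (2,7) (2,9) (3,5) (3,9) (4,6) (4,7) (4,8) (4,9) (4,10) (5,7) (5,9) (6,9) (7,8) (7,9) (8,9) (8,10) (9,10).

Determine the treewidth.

3

A width-3 tree decomposition is:
Bags: B1 = {4, 7, 8, 9}  B2 = {2, 4, 7, 9}  B3 = {2, 5, 7, 9}  B4 = {2, 4, 6, 9}  B5 = {2, 3, 5, 9}  B6 = {1, 4, 6, 9}  B7 = {4, 8, 9, 10}
Tree: B1–B2, B2–B3, B2–B4, B3–B5, B4–B6, B1–B7
The largest bag has 4 vertices, giving width 3; this decomposition certifies tw(G) ≤ 3. For the lower bound, the 4 vertices {2, 3, 5, 9} are pairwise adjacent, and any tree decomposition puts a clique entirely inside one bag — forcing width ≥ 3. Hence tw(G) = 3 exactly.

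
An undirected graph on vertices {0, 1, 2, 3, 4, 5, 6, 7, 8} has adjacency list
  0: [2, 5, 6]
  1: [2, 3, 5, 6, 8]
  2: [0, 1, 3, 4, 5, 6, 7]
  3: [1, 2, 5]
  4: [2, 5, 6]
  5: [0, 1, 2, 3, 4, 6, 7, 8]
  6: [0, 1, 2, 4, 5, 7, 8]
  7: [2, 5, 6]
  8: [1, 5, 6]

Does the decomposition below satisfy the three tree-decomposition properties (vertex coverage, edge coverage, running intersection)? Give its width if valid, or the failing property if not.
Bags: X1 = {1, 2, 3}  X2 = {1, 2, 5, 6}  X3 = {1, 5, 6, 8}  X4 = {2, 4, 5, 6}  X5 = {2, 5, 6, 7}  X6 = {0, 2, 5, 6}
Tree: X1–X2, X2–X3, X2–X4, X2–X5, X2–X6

A tree decomposition must satisfy three properties: every vertex lies in some bag; for every edge, both endpoints lie together in some bag; and for every vertex, the bags containing it form a connected subtree. Here edge (5,3) lies in no bag, so the decomposition is invalid.

No — edge (5,3) lies in no bag.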